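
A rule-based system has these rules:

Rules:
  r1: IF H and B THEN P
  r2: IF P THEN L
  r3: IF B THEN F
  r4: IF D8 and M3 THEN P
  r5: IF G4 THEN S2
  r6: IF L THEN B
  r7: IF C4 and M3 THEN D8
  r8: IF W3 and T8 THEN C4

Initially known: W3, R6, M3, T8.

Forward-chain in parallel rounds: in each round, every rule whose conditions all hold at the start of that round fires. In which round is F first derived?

6

Round 1: r8 [IF W3 and T8 THEN C4]. Adds C4.
Round 2: r7 [IF C4 and M3 THEN D8]. Adds D8.
Round 3: r4 [IF D8 and M3 THEN P]. Adds P.
Round 4: r2 [IF P THEN L]. Adds L.
Round 5: r6 [IF L THEN B]. Adds B.
Round 6: r3 [IF B THEN F]. Adds F.
F first appears in round 6.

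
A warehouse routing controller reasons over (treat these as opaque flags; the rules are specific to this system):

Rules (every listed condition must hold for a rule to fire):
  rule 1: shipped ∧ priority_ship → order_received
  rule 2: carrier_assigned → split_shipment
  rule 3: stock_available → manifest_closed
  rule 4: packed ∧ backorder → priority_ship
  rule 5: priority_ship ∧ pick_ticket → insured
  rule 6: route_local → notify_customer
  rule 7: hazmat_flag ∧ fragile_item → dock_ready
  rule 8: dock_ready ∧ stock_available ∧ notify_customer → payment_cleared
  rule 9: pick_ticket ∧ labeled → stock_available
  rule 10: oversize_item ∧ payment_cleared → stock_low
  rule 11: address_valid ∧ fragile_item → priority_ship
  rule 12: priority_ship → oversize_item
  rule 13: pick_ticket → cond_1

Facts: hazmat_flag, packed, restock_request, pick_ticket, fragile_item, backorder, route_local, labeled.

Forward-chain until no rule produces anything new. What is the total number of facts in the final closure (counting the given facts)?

Round 1 fires rule 4, rule 6, rule 7, rule 9, rule 13, giving priority_ship, notify_customer, dock_ready, stock_available, cond_1.
Round 2 fires rule 3, rule 5, rule 8, rule 12, giving manifest_closed, insured, payment_cleared, oversize_item.
Round 3 fires rule 10, giving stock_low.
Closure: {backorder, cond_1, dock_ready, fragile_item, hazmat_flag, insured, labeled, manifest_closed, notify_customer, oversize_item, packed, payment_cleared, pick_ticket, priority_ship, restock_request, route_local, stock_available, stock_low} — 18 facts.

18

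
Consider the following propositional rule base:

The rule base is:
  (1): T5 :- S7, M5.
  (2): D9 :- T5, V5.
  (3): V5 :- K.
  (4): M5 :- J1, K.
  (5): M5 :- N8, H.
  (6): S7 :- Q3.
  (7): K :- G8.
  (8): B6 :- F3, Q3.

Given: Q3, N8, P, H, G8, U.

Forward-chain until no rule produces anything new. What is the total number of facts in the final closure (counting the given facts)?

12

Round 1 fires (5), (6), (7), giving M5, S7, K.
Round 2 fires (1), (3), giving T5, V5.
Round 3 fires (2), giving D9.
Closure: {D9, G8, H, K, M5, N8, P, Q3, S7, T5, U, V5} — 12 facts.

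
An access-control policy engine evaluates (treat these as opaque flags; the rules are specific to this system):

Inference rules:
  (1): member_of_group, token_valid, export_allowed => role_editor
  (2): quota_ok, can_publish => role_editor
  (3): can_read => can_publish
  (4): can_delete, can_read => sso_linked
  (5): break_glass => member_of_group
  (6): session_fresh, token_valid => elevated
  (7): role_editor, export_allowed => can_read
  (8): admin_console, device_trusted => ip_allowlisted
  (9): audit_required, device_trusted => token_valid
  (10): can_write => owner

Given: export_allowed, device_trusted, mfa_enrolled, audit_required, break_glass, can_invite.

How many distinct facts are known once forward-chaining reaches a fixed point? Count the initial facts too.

Round 1 — (5), (9), derive member_of_group, token_valid.
Round 2 — (1), derive role_editor.
Round 3 — (7), derive can_read.
Round 4 — (3), derive can_publish.
Closure: {audit_required, break_glass, can_invite, can_publish, can_read, device_trusted, export_allowed, member_of_group, mfa_enrolled, role_editor, token_valid} — 11 facts.

11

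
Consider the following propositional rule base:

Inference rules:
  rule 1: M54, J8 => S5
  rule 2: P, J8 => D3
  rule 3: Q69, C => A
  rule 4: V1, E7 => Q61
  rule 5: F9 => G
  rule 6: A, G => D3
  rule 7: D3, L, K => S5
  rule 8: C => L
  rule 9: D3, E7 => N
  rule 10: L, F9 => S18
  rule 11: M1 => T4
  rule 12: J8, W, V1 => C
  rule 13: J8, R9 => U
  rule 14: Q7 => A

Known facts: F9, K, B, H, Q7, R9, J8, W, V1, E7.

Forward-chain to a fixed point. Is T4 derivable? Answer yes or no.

no

Round 1: rule 4 [V1, E7 => Q61]; rule 5 [F9 => G]; rule 12 [J8, W, V1 => C]; rule 13 [J8, R9 => U]; rule 14 [Q7 => A]. New: Q61, G, C, U, A.
Round 2: rule 6 [A, G => D3]; rule 8 [C => L]. New: D3, L.
Round 3: rule 7 [D3, L, K => S5]; rule 9 [D3, E7 => N]; rule 10 [L, F9 => S18]. New: S5, N, S18.
Fixed point reached. T4 is concluded only by rule 11; rule 11 needs M1 (never derived).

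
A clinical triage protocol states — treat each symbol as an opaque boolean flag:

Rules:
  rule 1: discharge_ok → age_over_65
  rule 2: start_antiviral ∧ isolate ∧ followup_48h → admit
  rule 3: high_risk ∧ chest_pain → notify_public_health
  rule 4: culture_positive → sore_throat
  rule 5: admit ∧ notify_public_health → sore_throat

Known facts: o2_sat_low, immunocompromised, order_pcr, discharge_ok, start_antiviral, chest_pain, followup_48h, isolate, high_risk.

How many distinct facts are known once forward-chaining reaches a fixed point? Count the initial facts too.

13

Round 1 fires rule 1, rule 2, rule 3, giving age_over_65, admit, notify_public_health.
Round 2 fires rule 5, giving sore_throat.
Closure: {admit, age_over_65, chest_pain, discharge_ok, followup_48h, high_risk, immunocompromised, isolate, notify_public_health, o2_sat_low, order_pcr, sore_throat, start_antiviral} — 13 facts.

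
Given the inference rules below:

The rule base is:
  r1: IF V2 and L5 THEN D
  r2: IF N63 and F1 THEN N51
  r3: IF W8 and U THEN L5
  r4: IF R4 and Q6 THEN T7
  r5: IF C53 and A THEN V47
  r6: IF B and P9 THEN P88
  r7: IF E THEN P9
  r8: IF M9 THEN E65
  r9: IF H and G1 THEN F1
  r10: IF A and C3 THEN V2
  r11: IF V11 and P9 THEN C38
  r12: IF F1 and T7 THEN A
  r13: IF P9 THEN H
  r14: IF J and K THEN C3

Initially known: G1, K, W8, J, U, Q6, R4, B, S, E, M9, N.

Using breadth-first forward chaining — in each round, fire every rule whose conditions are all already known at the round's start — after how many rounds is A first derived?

4

Round 1: r3 [IF W8 and U THEN L5]; r4 [IF R4 and Q6 THEN T7]; r7 [IF E THEN P9]; r8 [IF M9 THEN E65]; r14 [IF J and K THEN C3]. Adds L5, T7, P9, E65, C3.
Round 2: r6 [IF B and P9 THEN P88]; r13 [IF P9 THEN H]. Adds P88, H.
Round 3: r9 [IF H and G1 THEN F1]. Adds F1.
Round 4: r12 [IF F1 and T7 THEN A]. Adds A.
A first appears in round 4.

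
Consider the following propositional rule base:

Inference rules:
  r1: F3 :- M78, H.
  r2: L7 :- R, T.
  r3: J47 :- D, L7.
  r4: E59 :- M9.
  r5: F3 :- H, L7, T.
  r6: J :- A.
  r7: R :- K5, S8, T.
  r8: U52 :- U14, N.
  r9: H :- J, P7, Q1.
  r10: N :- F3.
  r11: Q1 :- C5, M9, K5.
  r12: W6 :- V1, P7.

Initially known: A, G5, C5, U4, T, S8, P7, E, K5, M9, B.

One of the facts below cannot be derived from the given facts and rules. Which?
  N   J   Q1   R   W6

Round 1 — r4, r6, r7, r11, derive E59, J, R, Q1.
Round 2 — r2, r9, derive L7, H.
Round 3 — r5, derive F3.
Round 4 — r10, derive N.
Derived: R (round 1), N (round 4), Q1 (round 1), J (round 1). W6 never appears in any round.

W6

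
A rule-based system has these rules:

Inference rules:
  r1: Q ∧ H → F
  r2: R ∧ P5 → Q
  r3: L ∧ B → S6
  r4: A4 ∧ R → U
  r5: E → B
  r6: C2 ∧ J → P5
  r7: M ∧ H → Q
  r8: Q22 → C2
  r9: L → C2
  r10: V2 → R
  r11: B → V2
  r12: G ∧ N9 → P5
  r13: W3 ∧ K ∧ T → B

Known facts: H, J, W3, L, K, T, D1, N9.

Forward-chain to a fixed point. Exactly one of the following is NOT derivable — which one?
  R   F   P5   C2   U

Round 1: r9 [L → C2]; r13 [W3 ∧ K ∧ T → B]. New: C2, B.
Round 2: r3 [L ∧ B → S6]; r6 [C2 ∧ J → P5]; r11 [B → V2]. New: S6, P5, V2.
Round 3: r10 [V2 → R]. New: R.
Round 4: r2 [R ∧ P5 → Q]. New: Q.
Round 5: r1 [Q ∧ H → F]. New: F.
Derived: F (round 5), R (round 3), C2 (round 1), P5 (round 2). U never appears in any round.

U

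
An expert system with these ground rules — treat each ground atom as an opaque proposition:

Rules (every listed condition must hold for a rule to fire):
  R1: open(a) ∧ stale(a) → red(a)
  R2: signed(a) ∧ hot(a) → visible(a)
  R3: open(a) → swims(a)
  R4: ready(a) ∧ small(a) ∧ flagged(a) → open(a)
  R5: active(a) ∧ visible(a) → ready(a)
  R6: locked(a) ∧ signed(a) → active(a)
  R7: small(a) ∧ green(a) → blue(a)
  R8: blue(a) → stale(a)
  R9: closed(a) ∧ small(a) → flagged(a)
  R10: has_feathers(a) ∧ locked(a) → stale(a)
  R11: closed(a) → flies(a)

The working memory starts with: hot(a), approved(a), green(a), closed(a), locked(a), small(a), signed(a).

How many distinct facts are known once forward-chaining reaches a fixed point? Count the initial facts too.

17

Round 1: R2 [signed(a) ∧ hot(a) → visible(a)]; R6 [locked(a) ∧ signed(a) → active(a)]; R7 [small(a) ∧ green(a) → blue(a)]; R9 [closed(a) ∧ small(a) → flagged(a)]; R11 [closed(a) → flies(a)]. Adds visible(a), active(a), blue(a), flagged(a), flies(a).
Round 2: R5 [active(a) ∧ visible(a) → ready(a)]; R8 [blue(a) → stale(a)]. Adds ready(a), stale(a).
Round 3: R4 [ready(a) ∧ small(a) ∧ flagged(a) → open(a)]. Adds open(a).
Round 4: R1 [open(a) ∧ stale(a) → red(a)]; R3 [open(a) → swims(a)]. Adds red(a), swims(a).
Closure: {active(a), approved(a), blue(a), closed(a), flagged(a), flies(a), green(a), hot(a), locked(a), open(a), ready(a), red(a), signed(a), small(a), stale(a), swims(a), visible(a)} — 17 facts.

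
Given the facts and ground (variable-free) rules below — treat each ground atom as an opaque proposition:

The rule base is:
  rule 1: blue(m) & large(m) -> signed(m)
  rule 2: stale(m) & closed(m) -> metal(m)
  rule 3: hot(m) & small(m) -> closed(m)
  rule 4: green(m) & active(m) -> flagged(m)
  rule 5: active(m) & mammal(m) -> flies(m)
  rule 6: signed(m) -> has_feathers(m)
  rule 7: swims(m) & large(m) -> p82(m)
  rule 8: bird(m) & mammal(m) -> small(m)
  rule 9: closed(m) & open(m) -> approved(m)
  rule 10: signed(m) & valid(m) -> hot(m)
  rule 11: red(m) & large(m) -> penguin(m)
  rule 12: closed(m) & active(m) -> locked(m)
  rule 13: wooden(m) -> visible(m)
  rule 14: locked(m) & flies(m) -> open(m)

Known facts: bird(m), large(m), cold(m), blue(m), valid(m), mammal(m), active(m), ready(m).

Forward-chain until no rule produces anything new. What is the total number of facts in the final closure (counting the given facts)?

17

Round 1 — rule 1, rule 5, rule 8, derive signed(m), flies(m), small(m).
Round 2 — rule 6, rule 10, derive has_feathers(m), hot(m).
Round 3 — rule 3, derive closed(m).
Round 4 — rule 12, derive locked(m).
Round 5 — rule 14, derive open(m).
Round 6 — rule 9, derive approved(m).
Closure: {active(m), approved(m), bird(m), blue(m), closed(m), cold(m), flies(m), has_feathers(m), hot(m), large(m), locked(m), mammal(m), open(m), ready(m), signed(m), small(m), valid(m)} — 17 facts.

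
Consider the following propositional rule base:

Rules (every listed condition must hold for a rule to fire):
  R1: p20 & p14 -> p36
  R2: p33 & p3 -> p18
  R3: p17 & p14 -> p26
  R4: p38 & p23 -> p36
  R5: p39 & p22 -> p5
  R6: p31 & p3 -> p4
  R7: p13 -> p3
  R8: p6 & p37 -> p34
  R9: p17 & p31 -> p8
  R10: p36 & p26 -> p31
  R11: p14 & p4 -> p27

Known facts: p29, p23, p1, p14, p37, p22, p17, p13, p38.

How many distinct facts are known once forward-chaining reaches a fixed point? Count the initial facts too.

16

Round 1 — R3, R4, R7, derive p26, p36, p3.
Round 2 — R10, derive p31.
Round 3 — R6, R9, derive p4, p8.
Round 4 — R11, derive p27.
Closure: {p1, p13, p14, p17, p22, p23, p26, p27, p29, p3, p31, p36, p37, p38, p4, p8} — 16 facts.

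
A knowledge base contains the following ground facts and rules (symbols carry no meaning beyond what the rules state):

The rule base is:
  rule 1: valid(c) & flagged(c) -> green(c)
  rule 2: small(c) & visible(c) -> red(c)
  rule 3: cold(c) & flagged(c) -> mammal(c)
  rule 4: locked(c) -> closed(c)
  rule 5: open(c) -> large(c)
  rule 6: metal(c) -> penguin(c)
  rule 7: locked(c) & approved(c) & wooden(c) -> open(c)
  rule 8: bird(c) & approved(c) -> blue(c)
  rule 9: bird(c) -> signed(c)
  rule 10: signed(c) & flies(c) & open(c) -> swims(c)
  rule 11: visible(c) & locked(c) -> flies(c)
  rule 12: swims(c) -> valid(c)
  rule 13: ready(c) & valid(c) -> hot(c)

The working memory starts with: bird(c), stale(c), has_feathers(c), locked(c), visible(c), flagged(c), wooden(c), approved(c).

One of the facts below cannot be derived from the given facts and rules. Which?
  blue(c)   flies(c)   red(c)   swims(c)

Round 1: rule 4 [locked(c) -> closed(c)]; rule 7 [locked(c) & approved(c) & wooden(c) -> open(c)]; rule 8 [bird(c) & approved(c) -> blue(c)]; rule 9 [bird(c) -> signed(c)]; rule 11 [visible(c) & locked(c) -> flies(c)]. Adds closed(c), open(c), blue(c), signed(c), flies(c).
Round 2: rule 5 [open(c) -> large(c)]; rule 10 [signed(c) & flies(c) & open(c) -> swims(c)]. Adds large(c), swims(c).
Round 3: rule 12 [swims(c) -> valid(c)]. Adds valid(c).
Round 4: rule 1 [valid(c) & flagged(c) -> green(c)]. Adds green(c).
Derived: blue(c) (round 1), flies(c) (round 1), swims(c) (round 2). red(c) never appears in any round.

red(c)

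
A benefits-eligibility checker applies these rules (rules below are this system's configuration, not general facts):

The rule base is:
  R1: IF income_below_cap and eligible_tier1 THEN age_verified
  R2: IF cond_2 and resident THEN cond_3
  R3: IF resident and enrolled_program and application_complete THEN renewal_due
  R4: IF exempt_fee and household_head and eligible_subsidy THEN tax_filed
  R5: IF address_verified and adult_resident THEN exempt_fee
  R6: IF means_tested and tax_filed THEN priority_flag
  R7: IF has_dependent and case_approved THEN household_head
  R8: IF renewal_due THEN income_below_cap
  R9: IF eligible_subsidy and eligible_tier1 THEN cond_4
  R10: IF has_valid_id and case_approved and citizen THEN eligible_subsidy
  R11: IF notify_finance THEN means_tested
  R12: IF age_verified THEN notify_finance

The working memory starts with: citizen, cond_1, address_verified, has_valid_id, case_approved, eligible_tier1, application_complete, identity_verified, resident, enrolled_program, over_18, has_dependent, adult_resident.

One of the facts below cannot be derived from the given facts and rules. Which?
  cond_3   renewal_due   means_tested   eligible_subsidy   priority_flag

cond_3

Round 1 fires R3, R5, R7, R10, giving renewal_due, exempt_fee, household_head, eligible_subsidy.
Round 2 fires R4, R8, R9, giving tax_filed, income_below_cap, cond_4.
Round 3 fires R1, giving age_verified.
Round 4 fires R12, giving notify_finance.
Round 5 fires R11, giving means_tested.
Round 6 fires R6, giving priority_flag.
Derived: priority_flag (round 6), means_tested (round 5), renewal_due (round 1), eligible_subsidy (round 1). cond_3 never appears in any round.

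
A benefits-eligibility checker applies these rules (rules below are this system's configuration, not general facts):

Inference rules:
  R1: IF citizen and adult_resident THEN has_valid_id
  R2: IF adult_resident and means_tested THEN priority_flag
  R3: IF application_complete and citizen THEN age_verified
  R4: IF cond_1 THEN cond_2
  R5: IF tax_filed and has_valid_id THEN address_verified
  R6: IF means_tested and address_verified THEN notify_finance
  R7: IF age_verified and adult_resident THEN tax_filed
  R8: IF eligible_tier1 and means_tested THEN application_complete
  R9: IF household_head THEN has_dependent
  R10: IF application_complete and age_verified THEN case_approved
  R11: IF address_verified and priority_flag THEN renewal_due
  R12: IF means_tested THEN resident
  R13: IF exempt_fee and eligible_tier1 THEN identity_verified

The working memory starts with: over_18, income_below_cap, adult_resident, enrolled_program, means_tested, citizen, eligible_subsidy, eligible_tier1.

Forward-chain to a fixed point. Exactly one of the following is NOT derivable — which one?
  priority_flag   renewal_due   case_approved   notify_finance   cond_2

cond_2

Round 1 — R1, R2, R8, R12, derive has_valid_id, priority_flag, application_complete, resident.
Round 2 — R3, derive age_verified.
Round 3 — R7, R10, derive tax_filed, case_approved.
Round 4 — R5, derive address_verified.
Round 5 — R6, R11, derive notify_finance, renewal_due.
Derived: notify_finance (round 5), renewal_due (round 5), case_approved (round 3), priority_flag (round 1). cond_2 never appears in any round.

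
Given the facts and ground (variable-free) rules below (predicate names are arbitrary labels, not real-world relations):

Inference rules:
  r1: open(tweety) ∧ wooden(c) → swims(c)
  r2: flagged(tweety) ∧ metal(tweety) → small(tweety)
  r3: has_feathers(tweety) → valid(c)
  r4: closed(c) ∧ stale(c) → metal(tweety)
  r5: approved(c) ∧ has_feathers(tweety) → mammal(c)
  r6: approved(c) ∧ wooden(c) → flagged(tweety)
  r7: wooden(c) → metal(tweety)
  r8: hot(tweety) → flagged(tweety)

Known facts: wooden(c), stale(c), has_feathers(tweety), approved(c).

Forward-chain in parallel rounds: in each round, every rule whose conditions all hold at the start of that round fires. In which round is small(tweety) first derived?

2

Round 1 fires r3, r5, r6, r7, giving valid(c), mammal(c), flagged(tweety), metal(tweety).
Round 2 fires r2, giving small(tweety).
small(tweety) first appears in round 2.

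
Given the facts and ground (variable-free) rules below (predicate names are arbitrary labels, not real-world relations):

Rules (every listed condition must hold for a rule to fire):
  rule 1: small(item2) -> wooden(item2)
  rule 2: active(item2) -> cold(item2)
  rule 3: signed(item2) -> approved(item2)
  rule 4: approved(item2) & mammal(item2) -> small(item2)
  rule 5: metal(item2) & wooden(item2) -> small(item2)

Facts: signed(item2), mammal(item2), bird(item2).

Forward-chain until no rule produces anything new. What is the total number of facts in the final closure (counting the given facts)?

6

[1] rule 3 [signed(item2) -> approved(item2)]. ⇒ new: approved(item2).
[2] rule 4 [approved(item2) & mammal(item2) -> small(item2)]. ⇒ new: small(item2).
[3] rule 1 [small(item2) -> wooden(item2)]. ⇒ new: wooden(item2).
Closure: {approved(item2), bird(item2), mammal(item2), signed(item2), small(item2), wooden(item2)} — 6 facts.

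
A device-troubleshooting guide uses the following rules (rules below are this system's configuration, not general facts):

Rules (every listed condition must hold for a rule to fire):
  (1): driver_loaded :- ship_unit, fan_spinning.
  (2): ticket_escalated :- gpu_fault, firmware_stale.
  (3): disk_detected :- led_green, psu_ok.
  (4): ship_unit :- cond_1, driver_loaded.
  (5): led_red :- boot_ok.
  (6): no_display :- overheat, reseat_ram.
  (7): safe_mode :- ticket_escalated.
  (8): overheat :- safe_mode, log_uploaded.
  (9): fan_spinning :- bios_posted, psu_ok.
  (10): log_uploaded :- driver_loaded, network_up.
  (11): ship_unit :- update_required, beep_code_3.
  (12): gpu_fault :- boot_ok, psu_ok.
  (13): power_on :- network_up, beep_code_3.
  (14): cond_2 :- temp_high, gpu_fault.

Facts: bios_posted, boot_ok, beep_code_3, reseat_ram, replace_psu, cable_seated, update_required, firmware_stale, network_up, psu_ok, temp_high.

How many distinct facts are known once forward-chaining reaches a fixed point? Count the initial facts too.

Round 1: (5) [led_red :- boot_ok.]; (9) [fan_spinning :- bios_posted, psu_ok.]; (11) [ship_unit :- update_required, beep_code_3.]; (12) [gpu_fault :- boot_ok, psu_ok.]; (13) [power_on :- network_up, beep_code_3.]. Adds led_red, fan_spinning, ship_unit, gpu_fault, power_on.
Round 2: (1) [driver_loaded :- ship_unit, fan_spinning.]; (2) [ticket_escalated :- gpu_fault, firmware_stale.]; (14) [cond_2 :- temp_high, gpu_fault.]. Adds driver_loaded, ticket_escalated, cond_2.
Round 3: (7) [safe_mode :- ticket_escalated.]; (10) [log_uploaded :- driver_loaded, network_up.]. Adds safe_mode, log_uploaded.
Round 4: (8) [overheat :- safe_mode, log_uploaded.]. Adds overheat.
Round 5: (6) [no_display :- overheat, reseat_ram.]. Adds no_display.
Closure: {beep_code_3, bios_posted, boot_ok, cable_seated, cond_2, driver_loaded, fan_spinning, firmware_stale, gpu_fault, led_red, log_uploaded, network_up, no_display, overheat, power_on, psu_ok, replace_psu, reseat_ram, safe_mode, ship_unit, temp_high, ticket_escalated, update_required} — 23 facts.

23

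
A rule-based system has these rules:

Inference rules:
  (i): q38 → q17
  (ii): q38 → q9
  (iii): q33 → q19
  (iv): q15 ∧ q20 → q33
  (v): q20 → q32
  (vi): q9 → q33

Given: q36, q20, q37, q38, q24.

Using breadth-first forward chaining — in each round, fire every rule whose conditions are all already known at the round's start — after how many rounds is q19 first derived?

Round 1 — (i), (ii), (v), derive q17, q9, q32.
Round 2 — (vi), derive q33.
Round 3 — (iii), derive q19.
q19 first appears in round 3.

3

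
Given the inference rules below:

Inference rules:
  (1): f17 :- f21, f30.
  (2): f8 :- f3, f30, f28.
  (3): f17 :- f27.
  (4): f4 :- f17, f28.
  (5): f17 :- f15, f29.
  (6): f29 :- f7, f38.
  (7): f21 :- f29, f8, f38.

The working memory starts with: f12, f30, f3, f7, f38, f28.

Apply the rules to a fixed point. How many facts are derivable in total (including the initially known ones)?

Round 1: (2) [f8 :- f3, f30, f28.]; (6) [f29 :- f7, f38.]. New: f8, f29.
Round 2: (7) [f21 :- f29, f8, f38.]. New: f21.
Round 3: (1) [f17 :- f21, f30.]. New: f17.
Round 4: (4) [f4 :- f17, f28.]. New: f4.
Closure: {f12, f17, f21, f28, f29, f3, f30, f38, f4, f7, f8} — 11 facts.

11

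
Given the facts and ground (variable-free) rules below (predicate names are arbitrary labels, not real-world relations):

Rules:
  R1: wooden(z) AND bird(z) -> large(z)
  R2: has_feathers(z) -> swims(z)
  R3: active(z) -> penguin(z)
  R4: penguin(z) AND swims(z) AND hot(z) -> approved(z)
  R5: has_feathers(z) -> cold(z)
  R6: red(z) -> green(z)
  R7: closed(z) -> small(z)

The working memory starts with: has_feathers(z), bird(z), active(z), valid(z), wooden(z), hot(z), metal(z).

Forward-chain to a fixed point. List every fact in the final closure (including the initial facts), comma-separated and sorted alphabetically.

Round 1 — R1, R2, R3, R5, derive large(z), swims(z), penguin(z), cold(z).
Round 2 — R4, derive approved(z).

active(z), approved(z), bird(z), cold(z), has_feathers(z), hot(z), large(z), metal(z), penguin(z), swims(z), valid(z), wooden(z)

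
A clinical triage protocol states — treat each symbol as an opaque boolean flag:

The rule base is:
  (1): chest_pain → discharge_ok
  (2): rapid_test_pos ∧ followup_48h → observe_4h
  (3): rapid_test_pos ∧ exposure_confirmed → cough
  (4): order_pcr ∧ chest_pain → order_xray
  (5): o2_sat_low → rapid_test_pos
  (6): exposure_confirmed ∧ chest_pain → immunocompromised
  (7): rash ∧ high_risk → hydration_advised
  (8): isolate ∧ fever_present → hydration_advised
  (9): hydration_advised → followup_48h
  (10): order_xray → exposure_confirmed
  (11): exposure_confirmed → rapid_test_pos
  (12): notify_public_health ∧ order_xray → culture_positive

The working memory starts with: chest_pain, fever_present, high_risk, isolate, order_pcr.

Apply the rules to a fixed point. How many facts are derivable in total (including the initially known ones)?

Round 1 fires (1), (4), (8), giving discharge_ok, order_xray, hydration_advised.
Round 2 fires (9), (10), giving followup_48h, exposure_confirmed.
Round 3 fires (6), (11), giving immunocompromised, rapid_test_pos.
Round 4 fires (2), (3), giving observe_4h, cough.
Closure: {chest_pain, cough, discharge_ok, exposure_confirmed, fever_present, followup_48h, high_risk, hydration_advised, immunocompromised, isolate, observe_4h, order_pcr, order_xray, rapid_test_pos} — 14 facts.

14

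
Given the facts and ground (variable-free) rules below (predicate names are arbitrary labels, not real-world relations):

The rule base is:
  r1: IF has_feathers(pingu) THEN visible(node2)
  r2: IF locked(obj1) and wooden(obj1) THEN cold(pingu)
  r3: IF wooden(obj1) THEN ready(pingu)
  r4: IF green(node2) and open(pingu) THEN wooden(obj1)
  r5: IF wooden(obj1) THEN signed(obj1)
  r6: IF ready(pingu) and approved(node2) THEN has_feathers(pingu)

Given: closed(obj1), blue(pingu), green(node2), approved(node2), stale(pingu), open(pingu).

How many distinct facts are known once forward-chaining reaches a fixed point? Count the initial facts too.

Round 1 fires r4, giving wooden(obj1).
Round 2 fires r3, r5, giving ready(pingu), signed(obj1).
Round 3 fires r6, giving has_feathers(pingu).
Round 4 fires r1, giving visible(node2).
Closure: {approved(node2), blue(pingu), closed(obj1), green(node2), has_feathers(pingu), open(pingu), ready(pingu), signed(obj1), stale(pingu), visible(node2), wooden(obj1)} — 11 facts.

11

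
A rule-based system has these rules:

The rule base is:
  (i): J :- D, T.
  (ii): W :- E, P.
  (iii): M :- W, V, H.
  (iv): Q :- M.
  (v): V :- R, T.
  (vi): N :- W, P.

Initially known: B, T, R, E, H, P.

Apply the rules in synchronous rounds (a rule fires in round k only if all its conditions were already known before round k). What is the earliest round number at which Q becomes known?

3

Round 1: (ii) [W :- E, P.]; (v) [V :- R, T.]. New: W, V.
Round 2: (iii) [M :- W, V, H.]; (vi) [N :- W, P.]. New: M, N.
Round 3: (iv) [Q :- M.]. New: Q.
Q first appears in round 3.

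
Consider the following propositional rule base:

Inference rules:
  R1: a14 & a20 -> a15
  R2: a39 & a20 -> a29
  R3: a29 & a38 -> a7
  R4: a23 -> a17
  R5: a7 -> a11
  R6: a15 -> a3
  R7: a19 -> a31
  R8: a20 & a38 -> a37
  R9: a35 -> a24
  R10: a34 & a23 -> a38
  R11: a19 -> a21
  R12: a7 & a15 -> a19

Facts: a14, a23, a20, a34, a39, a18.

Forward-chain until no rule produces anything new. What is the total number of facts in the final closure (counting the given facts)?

[1] R1 [a14 & a20 -> a15]; R2 [a39 & a20 -> a29]; R4 [a23 -> a17]; R10 [a34 & a23 -> a38]. ⇒ new: a15, a29, a17, a38.
[2] R3 [a29 & a38 -> a7]; R6 [a15 -> a3]; R8 [a20 & a38 -> a37]. ⇒ new: a7, a3, a37.
[3] R5 [a7 -> a11]; R12 [a7 & a15 -> a19]. ⇒ new: a11, a19.
[4] R7 [a19 -> a31]; R11 [a19 -> a21]. ⇒ new: a31, a21.
Closure: {a11, a14, a15, a17, a18, a19, a20, a21, a23, a29, a3, a31, a34, a37, a38, a39, a7} — 17 facts.

17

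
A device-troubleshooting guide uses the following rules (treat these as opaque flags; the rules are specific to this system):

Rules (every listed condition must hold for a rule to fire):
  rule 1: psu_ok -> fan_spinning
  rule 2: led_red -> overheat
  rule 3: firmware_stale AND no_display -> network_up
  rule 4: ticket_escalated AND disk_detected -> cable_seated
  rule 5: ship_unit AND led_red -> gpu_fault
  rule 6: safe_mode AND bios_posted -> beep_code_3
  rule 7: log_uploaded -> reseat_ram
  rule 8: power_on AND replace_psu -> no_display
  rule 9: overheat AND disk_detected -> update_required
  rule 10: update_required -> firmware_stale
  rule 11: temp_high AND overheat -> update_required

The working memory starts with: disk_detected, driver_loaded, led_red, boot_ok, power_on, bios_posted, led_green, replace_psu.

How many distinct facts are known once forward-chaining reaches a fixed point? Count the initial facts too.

13

Round 1: rule 2 [led_red -> overheat]; rule 8 [power_on AND replace_psu -> no_display]. Adds overheat, no_display.
Round 2: rule 9 [overheat AND disk_detected -> update_required]. Adds update_required.
Round 3: rule 10 [update_required -> firmware_stale]. Adds firmware_stale.
Round 4: rule 3 [firmware_stale AND no_display -> network_up]. Adds network_up.
Closure: {bios_posted, boot_ok, disk_detected, driver_loaded, firmware_stale, led_green, led_red, network_up, no_display, overheat, power_on, replace_psu, update_required} — 13 facts.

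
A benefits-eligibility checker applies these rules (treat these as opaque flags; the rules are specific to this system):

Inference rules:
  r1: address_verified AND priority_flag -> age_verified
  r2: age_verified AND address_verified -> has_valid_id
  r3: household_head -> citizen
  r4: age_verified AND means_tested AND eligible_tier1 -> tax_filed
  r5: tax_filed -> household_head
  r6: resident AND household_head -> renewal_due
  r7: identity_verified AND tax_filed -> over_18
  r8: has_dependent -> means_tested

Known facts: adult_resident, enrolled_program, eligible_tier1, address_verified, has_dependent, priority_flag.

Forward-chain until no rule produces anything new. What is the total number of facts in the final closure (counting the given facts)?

12

Round 1 — r1, r8, derive age_verified, means_tested.
Round 2 — r2, r4, derive has_valid_id, tax_filed.
Round 3 — r5, derive household_head.
Round 4 — r3, derive citizen.
Closure: {address_verified, adult_resident, age_verified, citizen, eligible_tier1, enrolled_program, has_dependent, has_valid_id, household_head, means_tested, priority_flag, tax_filed} — 12 facts.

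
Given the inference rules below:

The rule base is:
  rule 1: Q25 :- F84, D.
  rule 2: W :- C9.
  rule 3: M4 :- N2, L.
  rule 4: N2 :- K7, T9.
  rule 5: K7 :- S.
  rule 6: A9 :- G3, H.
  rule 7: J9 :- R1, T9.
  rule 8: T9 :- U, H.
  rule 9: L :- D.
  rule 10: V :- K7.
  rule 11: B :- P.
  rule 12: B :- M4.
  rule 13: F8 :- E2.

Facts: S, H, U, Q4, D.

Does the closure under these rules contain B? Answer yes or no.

yes

[1] rule 5 [K7 :- S.]; rule 8 [T9 :- U, H.]; rule 9 [L :- D.]. ⇒ new: K7, T9, L.
[2] rule 4 [N2 :- K7, T9.]; rule 10 [V :- K7.]. ⇒ new: N2, V.
[3] rule 3 [M4 :- N2, L.]. ⇒ new: M4.
[4] rule 12 [B :- M4.]. ⇒ new: B.
B appears in round 4, so it is derivable.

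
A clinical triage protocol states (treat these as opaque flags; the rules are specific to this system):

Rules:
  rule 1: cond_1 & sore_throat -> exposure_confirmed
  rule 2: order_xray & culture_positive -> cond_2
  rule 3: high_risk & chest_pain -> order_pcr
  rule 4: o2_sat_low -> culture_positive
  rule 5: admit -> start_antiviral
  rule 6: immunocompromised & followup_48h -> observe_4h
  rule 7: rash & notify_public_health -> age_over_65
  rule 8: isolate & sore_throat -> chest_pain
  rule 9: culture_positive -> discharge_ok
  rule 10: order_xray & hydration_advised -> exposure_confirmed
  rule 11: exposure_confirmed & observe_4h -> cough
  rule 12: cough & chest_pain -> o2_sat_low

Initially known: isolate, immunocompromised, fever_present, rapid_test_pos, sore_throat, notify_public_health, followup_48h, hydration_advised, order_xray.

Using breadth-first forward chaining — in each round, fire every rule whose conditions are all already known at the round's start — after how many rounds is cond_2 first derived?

Round 1 — rule 6, rule 8, rule 10, derive observe_4h, chest_pain, exposure_confirmed.
Round 2 — rule 11, derive cough.
Round 3 — rule 12, derive o2_sat_low.
Round 4 — rule 4, derive culture_positive.
Round 5 — rule 2, rule 9, derive cond_2, discharge_ok.
cond_2 first appears in round 5.

5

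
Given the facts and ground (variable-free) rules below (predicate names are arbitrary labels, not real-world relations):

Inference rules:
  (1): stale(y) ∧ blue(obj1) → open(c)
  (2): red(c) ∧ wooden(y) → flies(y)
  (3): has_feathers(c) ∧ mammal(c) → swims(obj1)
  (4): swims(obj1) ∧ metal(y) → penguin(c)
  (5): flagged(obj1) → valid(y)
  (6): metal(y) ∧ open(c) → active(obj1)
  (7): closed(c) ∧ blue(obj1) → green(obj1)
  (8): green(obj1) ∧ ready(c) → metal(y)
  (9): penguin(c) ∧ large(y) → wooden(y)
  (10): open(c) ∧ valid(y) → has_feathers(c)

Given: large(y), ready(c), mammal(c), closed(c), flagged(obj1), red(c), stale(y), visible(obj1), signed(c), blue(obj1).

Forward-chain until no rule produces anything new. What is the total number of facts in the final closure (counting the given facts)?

20

[1] (1) [stale(y) ∧ blue(obj1) → open(c)]; (5) [flagged(obj1) → valid(y)]; (7) [closed(c) ∧ blue(obj1) → green(obj1)]. ⇒ new: open(c), valid(y), green(obj1).
[2] (8) [green(obj1) ∧ ready(c) → metal(y)]; (10) [open(c) ∧ valid(y) → has_feathers(c)]. ⇒ new: metal(y), has_feathers(c).
[3] (3) [has_feathers(c) ∧ mammal(c) → swims(obj1)]; (6) [metal(y) ∧ open(c) → active(obj1)]. ⇒ new: swims(obj1), active(obj1).
[4] (4) [swims(obj1) ∧ metal(y) → penguin(c)]. ⇒ new: penguin(c).
[5] (9) [penguin(c) ∧ large(y) → wooden(y)]. ⇒ new: wooden(y).
[6] (2) [red(c) ∧ wooden(y) → flies(y)]. ⇒ new: flies(y).
Closure: {active(obj1), blue(obj1), closed(c), flagged(obj1), flies(y), green(obj1), has_feathers(c), large(y), mammal(c), metal(y), open(c), penguin(c), ready(c), red(c), signed(c), stale(y), swims(obj1), valid(y), visible(obj1), wooden(y)} — 20 facts.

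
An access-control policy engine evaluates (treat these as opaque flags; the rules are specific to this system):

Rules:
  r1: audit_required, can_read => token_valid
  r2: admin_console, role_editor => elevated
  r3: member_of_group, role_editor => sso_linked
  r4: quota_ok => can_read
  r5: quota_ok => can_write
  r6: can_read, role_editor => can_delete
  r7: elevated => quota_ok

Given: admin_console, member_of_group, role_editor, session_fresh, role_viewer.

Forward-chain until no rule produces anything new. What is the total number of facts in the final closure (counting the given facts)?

Round 1 fires r2, r3, giving elevated, sso_linked.
Round 2 fires r7, giving quota_ok.
Round 3 fires r4, r5, giving can_read, can_write.
Round 4 fires r6, giving can_delete.
Closure: {admin_console, can_delete, can_read, can_write, elevated, member_of_group, quota_ok, role_editor, role_viewer, session_fresh, sso_linked} — 11 facts.

11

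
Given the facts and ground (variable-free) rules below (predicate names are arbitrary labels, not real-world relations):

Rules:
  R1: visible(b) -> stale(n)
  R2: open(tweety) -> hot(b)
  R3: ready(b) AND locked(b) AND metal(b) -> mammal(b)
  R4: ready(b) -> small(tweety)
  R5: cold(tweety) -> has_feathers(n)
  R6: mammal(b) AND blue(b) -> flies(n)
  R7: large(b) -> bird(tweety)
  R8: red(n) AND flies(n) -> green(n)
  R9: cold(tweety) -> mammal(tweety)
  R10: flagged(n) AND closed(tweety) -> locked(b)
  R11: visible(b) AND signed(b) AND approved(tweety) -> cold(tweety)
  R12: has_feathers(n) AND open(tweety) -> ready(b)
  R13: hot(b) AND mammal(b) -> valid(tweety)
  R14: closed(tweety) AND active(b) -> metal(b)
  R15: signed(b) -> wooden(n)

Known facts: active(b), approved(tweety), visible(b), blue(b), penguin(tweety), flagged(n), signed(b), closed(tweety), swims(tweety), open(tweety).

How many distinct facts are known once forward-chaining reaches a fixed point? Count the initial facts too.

23

Round 1: R1 [visible(b) -> stale(n)]; R2 [open(tweety) -> hot(b)]; R10 [flagged(n) AND closed(tweety) -> locked(b)]; R11 [visible(b) AND signed(b) AND approved(tweety) -> cold(tweety)]; R14 [closed(tweety) AND active(b) -> metal(b)]; R15 [signed(b) -> wooden(n)]. Adds stale(n), hot(b), locked(b), cold(tweety), metal(b), wooden(n).
Round 2: R5 [cold(tweety) -> has_feathers(n)]; R9 [cold(tweety) -> mammal(tweety)]. Adds has_feathers(n), mammal(tweety).
Round 3: R12 [has_feathers(n) AND open(tweety) -> ready(b)]. Adds ready(b).
Round 4: R3 [ready(b) AND locked(b) AND metal(b) -> mammal(b)]; R4 [ready(b) -> small(tweety)]. Adds mammal(b), small(tweety).
Round 5: R6 [mammal(b) AND blue(b) -> flies(n)]; R13 [hot(b) AND mammal(b) -> valid(tweety)]. Adds flies(n), valid(tweety).
Closure: {active(b), approved(tweety), blue(b), closed(tweety), cold(tweety), flagged(n), flies(n), has_feathers(n), hot(b), locked(b), mammal(b), mammal(tweety), metal(b), open(tweety), penguin(tweety), ready(b), signed(b), small(tweety), stale(n), swims(tweety), valid(tweety), visible(b), wooden(n)} — 23 facts.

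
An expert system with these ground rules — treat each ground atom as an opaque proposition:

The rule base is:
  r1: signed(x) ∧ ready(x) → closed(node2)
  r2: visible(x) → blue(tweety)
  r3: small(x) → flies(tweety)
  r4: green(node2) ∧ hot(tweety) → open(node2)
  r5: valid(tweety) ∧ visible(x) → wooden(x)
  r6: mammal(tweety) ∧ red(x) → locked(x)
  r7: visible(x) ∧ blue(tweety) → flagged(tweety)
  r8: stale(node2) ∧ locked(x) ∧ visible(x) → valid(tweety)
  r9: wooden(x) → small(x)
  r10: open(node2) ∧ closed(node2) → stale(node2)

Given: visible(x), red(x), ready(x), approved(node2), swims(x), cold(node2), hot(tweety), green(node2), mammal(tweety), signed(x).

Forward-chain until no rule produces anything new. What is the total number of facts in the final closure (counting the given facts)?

Round 1: r1 [signed(x) ∧ ready(x) → closed(node2)]; r2 [visible(x) → blue(tweety)]; r4 [green(node2) ∧ hot(tweety) → open(node2)]; r6 [mammal(tweety) ∧ red(x) → locked(x)]. Adds closed(node2), blue(tweety), open(node2), locked(x).
Round 2: r7 [visible(x) ∧ blue(tweety) → flagged(tweety)]; r10 [open(node2) ∧ closed(node2) → stale(node2)]. Adds flagged(tweety), stale(node2).
Round 3: r8 [stale(node2) ∧ locked(x) ∧ visible(x) → valid(tweety)]. Adds valid(tweety).
Round 4: r5 [valid(tweety) ∧ visible(x) → wooden(x)]. Adds wooden(x).
Round 5: r9 [wooden(x) → small(x)]. Adds small(x).
Round 6: r3 [small(x) → flies(tweety)]. Adds flies(tweety).
Closure: {approved(node2), blue(tweety), closed(node2), cold(node2), flagged(tweety), flies(tweety), green(node2), hot(tweety), locked(x), mammal(tweety), open(node2), ready(x), red(x), signed(x), small(x), stale(node2), swims(x), valid(tweety), visible(x), wooden(x)} — 20 facts.

20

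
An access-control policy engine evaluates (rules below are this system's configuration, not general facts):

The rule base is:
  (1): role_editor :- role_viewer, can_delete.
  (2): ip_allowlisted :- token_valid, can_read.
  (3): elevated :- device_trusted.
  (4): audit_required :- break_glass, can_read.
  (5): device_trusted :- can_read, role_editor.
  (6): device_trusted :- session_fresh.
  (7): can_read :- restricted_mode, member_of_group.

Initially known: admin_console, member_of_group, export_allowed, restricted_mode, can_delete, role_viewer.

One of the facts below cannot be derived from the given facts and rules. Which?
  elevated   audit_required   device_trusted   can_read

Round 1: (1) [role_editor :- role_viewer, can_delete.]; (7) [can_read :- restricted_mode, member_of_group.]. Adds role_editor, can_read.
Round 2: (5) [device_trusted :- can_read, role_editor.]. Adds device_trusted.
Round 3: (3) [elevated :- device_trusted.]. Adds elevated.
Derived: can_read (round 1), elevated (round 3), device_trusted (round 2). audit_required never appears in any round.

audit_required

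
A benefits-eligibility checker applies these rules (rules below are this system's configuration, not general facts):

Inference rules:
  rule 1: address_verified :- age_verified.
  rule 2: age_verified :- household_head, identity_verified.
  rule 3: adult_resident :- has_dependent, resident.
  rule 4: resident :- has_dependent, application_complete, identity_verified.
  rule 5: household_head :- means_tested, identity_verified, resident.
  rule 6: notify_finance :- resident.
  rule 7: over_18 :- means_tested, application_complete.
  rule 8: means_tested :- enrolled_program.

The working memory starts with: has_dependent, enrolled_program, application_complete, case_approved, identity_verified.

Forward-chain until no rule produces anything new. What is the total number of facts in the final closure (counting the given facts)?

[1] rule 4 [resident :- has_dependent, application_complete, identity_verified.]; rule 8 [means_tested :- enrolled_program.]. ⇒ new: resident, means_tested.
[2] rule 3 [adult_resident :- has_dependent, resident.]; rule 5 [household_head :- means_tested, identity_verified, resident.]; rule 6 [notify_finance :- resident.]; rule 7 [over_18 :- means_tested, application_complete.]. ⇒ new: adult_resident, household_head, notify_finance, over_18.
[3] rule 2 [age_verified :- household_head, identity_verified.]. ⇒ new: age_verified.
[4] rule 1 [address_verified :- age_verified.]. ⇒ new: address_verified.
Closure: {address_verified, adult_resident, age_verified, application_complete, case_approved, enrolled_program, has_dependent, household_head, identity_verified, means_tested, notify_finance, over_18, resident} — 13 facts.

13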